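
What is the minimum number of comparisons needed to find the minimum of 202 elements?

Finding the minimum requires 201 comparisons, identical reasoning to finding the maximum. Each comparison eliminates one candidate.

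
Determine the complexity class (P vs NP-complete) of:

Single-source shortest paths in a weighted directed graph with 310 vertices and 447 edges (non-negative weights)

This problem is in P: Dijkstra's algorithm runs in O((V+E) log V).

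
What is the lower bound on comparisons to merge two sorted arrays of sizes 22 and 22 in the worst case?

Adversary: with |22 - 22| <= 1 the inputs can be fully interleaved so that every adjacent pair in the merged output comes from different arrays. Then each of the 43 adjacent pairs must be directly compared, or the algorithm cannot determine their relative order. Standard merge meets this bound.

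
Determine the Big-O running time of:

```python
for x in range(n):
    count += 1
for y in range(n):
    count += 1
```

Time complexity: O(n).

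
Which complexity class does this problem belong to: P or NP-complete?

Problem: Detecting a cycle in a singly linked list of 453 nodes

This problem is in P: Floyd's tortoise-and-hare runs in O(n) time, O(1) space.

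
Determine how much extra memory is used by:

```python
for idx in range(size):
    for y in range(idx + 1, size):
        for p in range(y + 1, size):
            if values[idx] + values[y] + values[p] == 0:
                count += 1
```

Space complexity: O(1).
Only a constant amount of auxiliary storage is used; nothing grows with n.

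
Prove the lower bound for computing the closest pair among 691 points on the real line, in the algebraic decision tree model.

Reduction from element distinctness: given 691 reals, the closest-pair distance is 0 iff two are equal. Element distinctness has an Omega(n log n) lower bound in the algebraic decision tree model (Ben-Or). Therefore closest pair on a line also requires Omega(n log n). Sorting then a linear scan achieves this.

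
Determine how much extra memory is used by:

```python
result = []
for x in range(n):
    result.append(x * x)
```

Space complexity: O(n).
Auxiliary storage grows linearly with the input size n in the worst case.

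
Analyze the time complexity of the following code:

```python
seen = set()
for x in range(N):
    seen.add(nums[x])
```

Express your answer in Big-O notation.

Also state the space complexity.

Time complexity: O(n).
Space complexity: O(n).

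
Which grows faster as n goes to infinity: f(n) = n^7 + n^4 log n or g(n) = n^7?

f(n) = n^7 + n^4 log n and g(n) = n^7 are Theta of each other: the lower-order n^4 log n term is o(n^7); both are Theta(n^7).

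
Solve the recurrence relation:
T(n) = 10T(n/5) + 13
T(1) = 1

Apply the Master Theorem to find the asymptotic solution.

a=10, b=5, f(n)=13. log_5(10) = 1.431. Case 1 of Master Theorem: T(n) = O(n^1.431).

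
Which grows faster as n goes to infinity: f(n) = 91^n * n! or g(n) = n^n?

f(n) = 91^n * n! grows faster: by Stirling n! ~ sqrt(2 pi n)(n/e)^n, so 91^n n! / n^n ~ (91/e)^n sqrt(2 pi n) -> infinity since 91/e > 1.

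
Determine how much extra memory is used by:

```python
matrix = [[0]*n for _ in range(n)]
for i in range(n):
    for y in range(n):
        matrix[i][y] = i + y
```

Space complexity: O(n^2).
A 2D structure of size n x n is allocated.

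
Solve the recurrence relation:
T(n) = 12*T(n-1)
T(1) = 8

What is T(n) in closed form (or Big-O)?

Each step multiplies by 12. T(n) = T(1)*12^(n-1) = 8*12^(n-1).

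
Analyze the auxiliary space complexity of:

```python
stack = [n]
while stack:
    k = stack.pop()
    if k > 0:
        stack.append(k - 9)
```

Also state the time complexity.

Space complexity: O(1).
Only a constant amount of auxiliary storage is used; nothing grows with n.
Time complexity: O(n).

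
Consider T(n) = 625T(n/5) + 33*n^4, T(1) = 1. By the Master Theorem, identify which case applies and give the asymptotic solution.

a=625, b=5, f(n)=33*n^4.
log_5(625) = 4, so n^(log_b(a)) = n^4.
f(n) = Theta(n^4), so Case 2 applies.
T(n) = Theta(n^4 log n).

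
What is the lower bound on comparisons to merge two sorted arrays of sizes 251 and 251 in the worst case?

Adversary: with |251 - 251| <= 1 the inputs can be fully interleaved so that every adjacent pair in the merged output comes from different arrays. Then each of the 501 adjacent pairs must be directly compared, or the algorithm cannot determine their relative order. Standard merge meets this bound.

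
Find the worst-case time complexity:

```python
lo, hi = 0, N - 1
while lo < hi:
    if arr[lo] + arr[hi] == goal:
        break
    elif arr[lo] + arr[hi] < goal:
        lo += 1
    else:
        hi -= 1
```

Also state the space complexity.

Time complexity: O(n).
Space complexity: O(1).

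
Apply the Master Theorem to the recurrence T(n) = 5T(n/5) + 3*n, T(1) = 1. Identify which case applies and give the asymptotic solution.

a=5, b=5, f(n)=3*n.
log_5(5) = 1, so n^(log_b(a)) = n.
f(n) = Theta(n), so Case 2 applies.
T(n) = Theta(n log n).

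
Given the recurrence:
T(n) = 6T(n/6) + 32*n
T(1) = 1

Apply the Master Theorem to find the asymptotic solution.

a=6, b=6, f(n)=32*n. log_6(6) = 1. Case 2: T(n) = O(n log n).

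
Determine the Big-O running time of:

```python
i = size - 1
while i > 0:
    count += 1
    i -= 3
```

Time complexity: O(n).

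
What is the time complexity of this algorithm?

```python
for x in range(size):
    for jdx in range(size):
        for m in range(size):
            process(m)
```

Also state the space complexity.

Time complexity: O(n^3).
Space complexity: O(1).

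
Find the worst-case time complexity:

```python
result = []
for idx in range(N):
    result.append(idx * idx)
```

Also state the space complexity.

Time complexity: O(n).
Space complexity: O(n).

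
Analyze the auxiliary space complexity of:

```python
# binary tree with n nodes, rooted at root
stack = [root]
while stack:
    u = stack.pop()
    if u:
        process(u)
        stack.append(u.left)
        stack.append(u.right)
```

Space complexity: O(n).
Auxiliary storage grows linearly with the input size n in the worst case.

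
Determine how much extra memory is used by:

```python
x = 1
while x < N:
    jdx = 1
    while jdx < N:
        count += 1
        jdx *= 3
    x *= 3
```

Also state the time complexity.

Space complexity: O(1).
Only a constant amount of auxiliary storage is used; nothing grows with n.
Time complexity: O(log^2 n).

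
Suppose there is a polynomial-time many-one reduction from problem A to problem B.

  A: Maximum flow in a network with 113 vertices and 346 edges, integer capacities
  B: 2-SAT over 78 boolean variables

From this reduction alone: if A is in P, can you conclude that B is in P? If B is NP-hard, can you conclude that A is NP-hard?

A poly-time reduction A <=_p B transfers tractability DOWN (B easy => A easy) and hardness UP (A hard => B hard), not the reverse.
From A in P, the reduction alone does NOT give B in P: any problem in P trivially reduces to SAT, yet SAT is not known to be in P.
From B NP-hard, the reduction alone does NOT give A NP-hard: again, easy problems reduce to hard ones.
(Here in fact A is P and B is P.)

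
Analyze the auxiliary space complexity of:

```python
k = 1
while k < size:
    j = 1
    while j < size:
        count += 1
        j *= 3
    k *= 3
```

Space complexity: O(1).
Only a constant amount of auxiliary storage is used; nothing grows with n.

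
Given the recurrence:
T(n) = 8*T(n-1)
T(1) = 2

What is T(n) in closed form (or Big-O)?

Each step multiplies by 8. T(n) = T(1)*8^(n-1) = 2*8^(n-1).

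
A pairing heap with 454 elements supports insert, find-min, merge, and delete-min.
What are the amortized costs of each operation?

Pairing heaps are self-adjusting heap-ordered trees. Insert and merge link two roots: O(1). Find-min reads the root: O(1). Delete-min removes the root, then pairs children in two passes; amortized cost is O(log 454) = O(log n).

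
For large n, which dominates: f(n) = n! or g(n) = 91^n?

f(n) = n! grows faster: n!/91^n -> infinity by Stirling.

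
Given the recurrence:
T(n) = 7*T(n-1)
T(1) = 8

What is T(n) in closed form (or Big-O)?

Each step multiplies by 7. T(n) = T(1)*7^(n-1) = 8*7^(n-1).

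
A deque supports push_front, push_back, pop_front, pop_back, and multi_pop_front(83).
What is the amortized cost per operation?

Assign 2 credits to each push operation. A pop uses 1 saved credit. multi_pop_front(83) uses up to 83 saved credits from previous pushes. Credits never go negative. Amortized cost is O(1).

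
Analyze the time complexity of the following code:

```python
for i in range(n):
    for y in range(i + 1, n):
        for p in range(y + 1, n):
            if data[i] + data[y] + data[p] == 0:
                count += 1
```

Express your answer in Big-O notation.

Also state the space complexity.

Time complexity: O(n^3).
Space complexity: O(1).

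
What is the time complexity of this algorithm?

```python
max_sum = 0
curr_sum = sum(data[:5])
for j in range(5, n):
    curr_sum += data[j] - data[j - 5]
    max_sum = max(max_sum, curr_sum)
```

Time complexity: O(n).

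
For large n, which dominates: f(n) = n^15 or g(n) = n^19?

g(n) = n^19 grows faster: n^19/n^15 = n^4 -> infinity.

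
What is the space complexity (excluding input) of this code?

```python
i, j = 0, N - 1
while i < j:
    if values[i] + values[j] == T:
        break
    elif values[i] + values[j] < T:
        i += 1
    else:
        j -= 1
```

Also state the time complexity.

Space complexity: O(1).
Only a constant amount of auxiliary storage is used; nothing grows with n.
Time complexity: O(n).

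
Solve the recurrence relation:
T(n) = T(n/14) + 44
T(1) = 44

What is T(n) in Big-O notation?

Each step divides n by 14 and adds 44. After log_14(n) steps, T(n) = O(log n).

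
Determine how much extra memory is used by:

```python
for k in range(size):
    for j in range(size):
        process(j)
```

Space complexity: O(1).
Only a constant amount of auxiliary storage is used; nothing grows with n.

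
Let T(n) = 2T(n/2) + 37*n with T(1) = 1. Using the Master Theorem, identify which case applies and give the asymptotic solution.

a=2, b=2, f(n)=37*n.
log_2(2) = 1, so n^(log_b(a)) = n.
f(n) = Theta(n), so Case 2 applies.
T(n) = Theta(n log n).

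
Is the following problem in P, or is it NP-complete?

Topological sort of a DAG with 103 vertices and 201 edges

This problem is in P: DFS-based topological sort runs in O(V+E).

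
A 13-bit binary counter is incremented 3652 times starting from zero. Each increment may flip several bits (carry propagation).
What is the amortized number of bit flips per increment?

Bit i flips on every 2^i-th increment, so over 3652 increments bit i flips floor(3652/2^i) times. Summing over i: total flips < 2 * 3652. Amortized: < 2 = O(1) per increment.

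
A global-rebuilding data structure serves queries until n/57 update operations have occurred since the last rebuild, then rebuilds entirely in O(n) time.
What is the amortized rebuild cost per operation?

The O(n) rebuild is triggered by n/57 operations, so each contributes O(n)/(n/57) = O(57) = O(1) to the rebuild cost.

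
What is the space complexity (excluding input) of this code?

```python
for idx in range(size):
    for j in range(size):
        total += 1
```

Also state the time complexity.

Space complexity: O(1).
Only a constant amount of auxiliary storage is used; nothing grows with n.
Time complexity: O(n^2).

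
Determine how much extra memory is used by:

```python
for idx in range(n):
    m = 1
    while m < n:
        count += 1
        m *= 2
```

Space complexity: O(1).
Only a constant amount of auxiliary storage is used; nothing grows with n.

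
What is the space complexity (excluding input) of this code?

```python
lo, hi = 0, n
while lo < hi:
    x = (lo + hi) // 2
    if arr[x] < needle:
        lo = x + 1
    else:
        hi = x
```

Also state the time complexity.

Space complexity: O(1).
Only a constant amount of auxiliary storage is used; nothing grows with n.
Time complexity: O(log n).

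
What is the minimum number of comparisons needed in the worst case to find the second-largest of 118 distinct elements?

Lower bound: finding the max needs 118-1 comparisons. By the adversary weight-doubling argument, the max must personally win >= ceil(log_2(118)) = 7 comparisons; the 2nd-largest is among those 7 losers, needing 7-1 more comparisons. Total >= 118-1 + 7-1 = 123. A balanced knockout tournament achieves this.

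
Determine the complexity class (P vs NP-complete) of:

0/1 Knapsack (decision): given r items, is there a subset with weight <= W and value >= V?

This problem is NP-complete: reduces from Subset Sum.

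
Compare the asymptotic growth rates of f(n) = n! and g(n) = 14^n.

f(n) = n! grows faster: n!/14^n -> infinity by Stirling.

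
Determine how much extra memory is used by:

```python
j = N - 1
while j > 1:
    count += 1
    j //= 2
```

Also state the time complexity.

Space complexity: O(1).
Only a constant amount of auxiliary storage is used; nothing grows with n.
Time complexity: O(log n).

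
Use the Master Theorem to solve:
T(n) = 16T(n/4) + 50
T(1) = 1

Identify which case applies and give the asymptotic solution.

a=16, b=4, f(n)=50.
log_4(16) = 2 > 0.
Since f(n) = O(n^0) is polynomially smaller than n^2, Case 1 applies.
T(n) = Theta(n^2).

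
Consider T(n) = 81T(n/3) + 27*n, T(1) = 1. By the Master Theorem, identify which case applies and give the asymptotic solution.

a=81, b=3, f(n)=27*n.
log_3(81) = 4 > 1.
Since f(n) = O(n^1) is polynomially smaller than n^4, Case 1 applies.
T(n) = Theta(n^4).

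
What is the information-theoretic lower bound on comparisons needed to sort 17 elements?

There are 17! = 355687428096000 possible orderings. Each comparison gives 1 bit. We need at least ceil(log_2(355687428096000)) = 49 comparisons.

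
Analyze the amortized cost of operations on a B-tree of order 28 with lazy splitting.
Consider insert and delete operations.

In a B-tree of order 28, a node splits when it has 28 keys. With lazy splitting, we use potential Phi = number of full nodes + number of near-empty nodes. Each split costs O(1) but reduces potential. Between splits, at least 14 insertions must occur in that node. Amortized structural cost is O(1) per operation, plus O(log_28 n) traversal.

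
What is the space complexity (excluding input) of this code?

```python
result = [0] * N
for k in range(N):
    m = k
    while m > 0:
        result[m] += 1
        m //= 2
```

Space complexity: O(n).
Auxiliary storage grows linearly with the input size n in the worst case.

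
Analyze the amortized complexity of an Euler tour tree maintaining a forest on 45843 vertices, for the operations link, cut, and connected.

An Euler tour tree stores each tree's Euler tour as a balanced BST keyed by tour position. On 45843 vertices: link concatenates two tours via O(1) splits/joins of size <= 2*45843 (O(log n)); cut splits the tour at the two occurrences of the edge (O(log n)); connected compares BST roots (O(log n) to find the root). All O(log n) amortized.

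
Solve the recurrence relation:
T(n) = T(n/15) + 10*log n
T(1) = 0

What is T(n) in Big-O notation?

Each of the log_15(n) levels adds O(log n). T(n) = O(log^2 n).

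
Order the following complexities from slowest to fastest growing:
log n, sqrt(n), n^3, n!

Ordered by growth rate: log n < sqrt(n) < n^3 < n!.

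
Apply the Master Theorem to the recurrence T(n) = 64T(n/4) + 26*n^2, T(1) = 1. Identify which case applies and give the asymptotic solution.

a=64, b=4, f(n)=26*n^2.
log_4(64) = 3 > 2.
Since f(n) = O(n^2) is polynomially smaller than n^3, Case 1 applies.
T(n) = Theta(n^3).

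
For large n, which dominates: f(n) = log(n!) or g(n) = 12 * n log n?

f(n) = log(n!) and g(n) = 12 * n log n are Theta of each other: Stirling: log(n!) = n log n - n + O(log n) = Theta(n log n); the constant 12 doesn't change the Theta class.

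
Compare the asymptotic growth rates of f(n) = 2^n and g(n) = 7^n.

g(n) = 7^n grows faster: (7/2)^n -> infinity since 7/2 > 1.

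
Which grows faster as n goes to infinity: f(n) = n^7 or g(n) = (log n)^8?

f(n) = n^7 grows faster: any positive polynomial dominates any polylog.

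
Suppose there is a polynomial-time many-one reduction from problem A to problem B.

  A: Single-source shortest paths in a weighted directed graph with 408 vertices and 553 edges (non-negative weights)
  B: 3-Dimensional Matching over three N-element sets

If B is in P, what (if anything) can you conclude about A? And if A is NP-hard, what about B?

A poly-time reduction A <=_p B means any A-instance can be transformed to a B-instance in poly time.
If B is in P: compose the reduction with B's poly-time algorithm to solve A in poly time, so A is in P.
If A is NP-hard: every NP problem reduces to A, which reduces to B; composing reductions, every NP problem reduces to B, so B is NP-hard.
(Here in fact A is P and B is NP-complete.)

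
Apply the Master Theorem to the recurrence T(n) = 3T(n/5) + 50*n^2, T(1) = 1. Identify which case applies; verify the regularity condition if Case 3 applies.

a=3, b=5, f(n)=50*n^2.
log_5(3) = 0.6826 < 2.
f(n) = Omega(n^(0.6826+epsilon)) for some epsilon > 0, so Case 3 is the candidate.
Regularity: a*f(n/b) = 3*50*(n/5)^2 = (3/25)*50*n^2 <= c*f(n) with c = 3/25 < 1. Satisfied.
Case 3: T(n) = Theta(n^2).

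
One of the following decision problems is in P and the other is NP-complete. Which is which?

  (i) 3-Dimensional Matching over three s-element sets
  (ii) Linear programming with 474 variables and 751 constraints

(i) is NP-complete: one of Karp's 21 NP-complete problems.
(ii) is P: the ellipsoid and interior-point methods run in polynomial time.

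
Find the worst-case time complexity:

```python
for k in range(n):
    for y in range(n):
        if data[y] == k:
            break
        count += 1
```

Time complexity: O(n^2).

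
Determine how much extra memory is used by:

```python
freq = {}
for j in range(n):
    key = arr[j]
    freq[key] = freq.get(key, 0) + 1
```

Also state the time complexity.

Space complexity: O(n).
Auxiliary storage grows linearly with the input size n in the worst case.
Time complexity: O(n).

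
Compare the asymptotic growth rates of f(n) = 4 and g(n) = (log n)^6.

g(n) = (log n)^6 grows faster: any unbounded function dominates a constant.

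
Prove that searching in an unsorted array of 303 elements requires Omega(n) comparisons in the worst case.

An adversary can always place the target in the last position checked. Until all 303 positions are examined, the target might be in any unchecked position. Therefore 303 comparisons are necessary.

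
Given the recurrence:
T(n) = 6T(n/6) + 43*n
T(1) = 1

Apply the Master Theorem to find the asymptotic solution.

a=6, b=6, f(n)=43*n. log_6(6) = 1. Case 2: T(n) = O(n log n).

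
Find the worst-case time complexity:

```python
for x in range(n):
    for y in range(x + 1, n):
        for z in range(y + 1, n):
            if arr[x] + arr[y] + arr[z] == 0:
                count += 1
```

Time complexity: O(n^3).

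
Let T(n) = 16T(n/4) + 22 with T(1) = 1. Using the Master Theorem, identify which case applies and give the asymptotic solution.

a=16, b=4, f(n)=22.
log_4(16) = 2 > 0.
Since f(n) = O(n^0) is polynomially smaller than n^2, Case 1 applies.
T(n) = Theta(n^2).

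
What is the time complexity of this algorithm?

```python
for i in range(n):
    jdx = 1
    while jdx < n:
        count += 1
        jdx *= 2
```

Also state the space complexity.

Time complexity: O(n log n).
Space complexity: O(1).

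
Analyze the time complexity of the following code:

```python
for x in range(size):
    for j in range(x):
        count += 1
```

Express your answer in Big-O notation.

Time complexity: O(n^2).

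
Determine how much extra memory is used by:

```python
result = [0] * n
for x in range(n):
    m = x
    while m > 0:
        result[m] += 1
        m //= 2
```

Space complexity: O(n).
Auxiliary storage grows linearly with the input size n in the worst case.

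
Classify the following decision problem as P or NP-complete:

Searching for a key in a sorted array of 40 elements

This problem is in P: binary search runs in O(log n).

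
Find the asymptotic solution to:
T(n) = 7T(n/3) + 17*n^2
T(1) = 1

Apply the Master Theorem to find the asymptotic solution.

a=7, b=3, f(n)=17*n^2. log_3(7) = 1.771 < 2. Case 3: T(n) = O(n^2).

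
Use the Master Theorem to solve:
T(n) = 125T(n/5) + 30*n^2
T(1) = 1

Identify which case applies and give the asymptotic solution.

a=125, b=5, f(n)=30*n^2.
log_5(125) = 3 > 2.
Since f(n) = O(n^2) is polynomially smaller than n^3, Case 1 applies.
T(n) = Theta(n^3).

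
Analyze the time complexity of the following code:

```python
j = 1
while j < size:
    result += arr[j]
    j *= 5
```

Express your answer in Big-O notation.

Time complexity: O(log n).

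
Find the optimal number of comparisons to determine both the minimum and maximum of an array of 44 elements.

Naive approach: 86 comparisons (43 for max + 43 for min).
Optimal: Compare elements in pairs first (floor(n/2) = 22 comparisons), then find max among winners and min among losers (21 comparisons each).
Total: ceil(3n/2) - 2 = 64 comparisons. An adversary argument shows this is also a lower bound.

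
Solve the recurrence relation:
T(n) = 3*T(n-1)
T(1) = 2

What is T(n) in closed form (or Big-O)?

Each step multiplies by 3. T(n) = T(1)*3^(n-1) = 2*3^(n-1).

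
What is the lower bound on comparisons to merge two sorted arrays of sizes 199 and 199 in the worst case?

Adversary: with |199 - 199| <= 1 the inputs can be fully interleaved so that every adjacent pair in the merged output comes from different arrays. Then each of the 397 adjacent pairs must be directly compared, or the algorithm cannot determine their relative order. Standard merge meets this bound.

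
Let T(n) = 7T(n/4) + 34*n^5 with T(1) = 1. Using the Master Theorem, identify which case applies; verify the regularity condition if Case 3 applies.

a=7, b=4, f(n)=34*n^5.
log_4(7) = 1.404 < 5.
f(n) = Omega(n^(1.404+epsilon)) for some epsilon > 0, so Case 3 is the candidate.
Regularity: a*f(n/b) = 7*34*(n/4)^5 = (7/1024)*34*n^5 <= c*f(n) with c = 7/1024 < 1. Satisfied.
Case 3: T(n) = Theta(n^5).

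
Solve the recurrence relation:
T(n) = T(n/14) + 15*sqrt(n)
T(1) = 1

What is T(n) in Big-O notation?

Each level contributes sqrt(n/14^k). Geometric series with ratio 1/sqrt(14) < 1 sums to O(sqrt(n)).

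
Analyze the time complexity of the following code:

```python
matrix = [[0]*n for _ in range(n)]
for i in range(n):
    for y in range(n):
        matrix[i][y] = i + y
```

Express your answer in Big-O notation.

Time complexity: O(n^2).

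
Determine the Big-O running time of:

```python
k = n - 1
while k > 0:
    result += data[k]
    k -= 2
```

Time complexity: O(n).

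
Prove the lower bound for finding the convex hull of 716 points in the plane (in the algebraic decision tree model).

Reduction from sorting: given 716 numbers x_1,...,x_{716}, map x_i to the point (x_i, x_i^2) on the parabola y = x^2. All points are on the convex hull, and walking the hull gives them in sorted x-order. Since sorting requires Omega(n log n), so does planar convex hull.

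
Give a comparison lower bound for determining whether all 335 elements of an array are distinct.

In the algebraic decision-tree model, the YES region for element distinctness on 335 elements has 335! connected components (one per ordering). Ben-Or's theorem then gives a lower bound of Omega(log(n!)) = Omega(n log n).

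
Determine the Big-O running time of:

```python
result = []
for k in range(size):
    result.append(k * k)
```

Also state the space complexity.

Time complexity: O(n).
Space complexity: O(n).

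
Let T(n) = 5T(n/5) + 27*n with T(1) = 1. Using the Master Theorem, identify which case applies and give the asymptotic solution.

a=5, b=5, f(n)=27*n.
log_5(5) = 1, so n^(log_b(a)) = n.
f(n) = Theta(n), so Case 2 applies.
T(n) = Theta(n log n).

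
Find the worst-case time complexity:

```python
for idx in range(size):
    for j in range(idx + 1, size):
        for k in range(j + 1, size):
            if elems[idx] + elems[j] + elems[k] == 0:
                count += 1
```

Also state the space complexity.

Time complexity: O(n^3).
Space complexity: O(1).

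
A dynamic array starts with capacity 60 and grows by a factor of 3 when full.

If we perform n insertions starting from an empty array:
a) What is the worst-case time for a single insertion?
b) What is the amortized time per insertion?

(a) Worst-case single insertion: O(n) -- when the array is full at capacity c, the resize copies all c elements, and c can be Theta(n).
(b) Resizes happen at sizes 60, 180, 540, ... Total copy cost for n insertions: 60 + 180 + ... = O(n) (geometric series with ratio 1/3). Amortized cost per insertion: O(n)/n = O(1).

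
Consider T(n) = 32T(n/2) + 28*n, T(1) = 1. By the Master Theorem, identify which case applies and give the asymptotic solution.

a=32, b=2, f(n)=28*n.
log_2(32) = 5 > 1.
Since f(n) = O(n^1) is polynomially smaller than n^5, Case 1 applies.
T(n) = Theta(n^5).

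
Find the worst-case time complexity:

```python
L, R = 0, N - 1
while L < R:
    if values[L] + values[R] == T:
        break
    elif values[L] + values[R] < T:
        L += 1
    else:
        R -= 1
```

Time complexity: O(n).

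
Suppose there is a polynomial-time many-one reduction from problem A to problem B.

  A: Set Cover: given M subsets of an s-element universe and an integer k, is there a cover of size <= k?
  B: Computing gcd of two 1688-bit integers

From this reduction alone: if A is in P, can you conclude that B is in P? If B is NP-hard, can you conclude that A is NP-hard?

A poly-time reduction A <=_p B transfers tractability DOWN (B easy => A easy) and hardness UP (A hard => B hard), not the reverse.
From A in P, the reduction alone does NOT give B in P: any problem in P trivially reduces to SAT, yet SAT is not known to be in P.
From B NP-hard, the reduction alone does NOT give A NP-hard: again, easy problems reduce to hard ones.
(Here in fact A is NP-complete and B is in P, so no such reduction is known -- its existence would imply P = NP; the analysis concerns only what the assumed reduction would or would not let you conclude.)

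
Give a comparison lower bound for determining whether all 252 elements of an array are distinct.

In the algebraic decision-tree model, the YES region for element distinctness on 252 elements has 252! connected components (one per ordering). Ben-Or's theorem then gives a lower bound of Omega(log(n!)) = Omega(n log n).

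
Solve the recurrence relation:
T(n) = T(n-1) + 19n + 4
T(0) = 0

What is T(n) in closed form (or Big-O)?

Dominant term in sum is 19*sum(i, i=1..n) = 19*n*(n+1)/2 = O(n^2).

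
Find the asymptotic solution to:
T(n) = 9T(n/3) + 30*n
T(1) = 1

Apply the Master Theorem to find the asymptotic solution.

a=9, b=3, f(n)=30*n. log_3(9) = 2. Case 1 of Master Theorem: T(n) = O(n^2).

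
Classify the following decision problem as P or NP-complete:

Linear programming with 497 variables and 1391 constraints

This problem is in P: the ellipsoid and interior-point methods run in polynomial time.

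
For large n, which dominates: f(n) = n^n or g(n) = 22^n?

f(n) = n^n grows faster: n^n / 22^n = (n/22)^n -> infinity once n > 22.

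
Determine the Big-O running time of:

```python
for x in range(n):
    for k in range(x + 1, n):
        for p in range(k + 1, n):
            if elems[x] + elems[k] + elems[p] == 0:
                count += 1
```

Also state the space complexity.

Time complexity: O(n^3).
Space complexity: O(1).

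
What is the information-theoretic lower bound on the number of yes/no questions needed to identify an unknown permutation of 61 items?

There are 61! = 507580213877224798800856812176625227226004528988036003099405939480985600000000000000 permutations. Each yes/no question gives at most 1 bit, so at least ceil(log_2(507580213877224798800856812176625227226004528988036003099405939480985600000000000000)) = 279 questions are needed.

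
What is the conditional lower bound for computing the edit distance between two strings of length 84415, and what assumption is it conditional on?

Under SETH (the Strong Exponential Time Hypothesis), edit distance on length-84415 strings cannot be computed in O(n^(2-epsilon)) time for any epsilon > 0 (Backurs-Indyk). The reduction is from CNF-SAT via the orthogonal vectors problem.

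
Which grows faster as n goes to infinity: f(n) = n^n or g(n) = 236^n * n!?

g(n) = 236^n * n! grows faster: by Stirling n! ~ sqrt(2 pi n)(n/e)^n, so 236^n n! / n^n ~ (236/e)^n sqrt(2 pi n) -> infinity since 236/e > 1.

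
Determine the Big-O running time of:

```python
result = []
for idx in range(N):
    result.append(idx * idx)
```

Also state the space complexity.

Time complexity: O(n).
Space complexity: O(n).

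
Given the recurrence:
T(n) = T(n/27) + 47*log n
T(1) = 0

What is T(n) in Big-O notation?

Each of the log_27(n) levels adds O(log n). T(n) = O(log^2 n).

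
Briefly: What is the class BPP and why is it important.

BPP (Bounded-error Probabilistic Polynomial time) is the class of problems solvable by a randomized algorithm in polynomial time with error probability at most 1/3. BPP contains P and is contained in PSPACE. It is widely conjectured that P = BPP, meaning randomness does not help for decision problems.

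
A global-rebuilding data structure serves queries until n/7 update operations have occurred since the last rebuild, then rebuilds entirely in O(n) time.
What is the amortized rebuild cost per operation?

The O(n) rebuild is triggered by n/7 operations, so each contributes O(n)/(n/7) = O(7) = O(1) to the rebuild cost.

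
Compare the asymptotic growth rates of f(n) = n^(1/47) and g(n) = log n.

f(n) = n^(1/47) grows faster: any positive power of n dominates log n.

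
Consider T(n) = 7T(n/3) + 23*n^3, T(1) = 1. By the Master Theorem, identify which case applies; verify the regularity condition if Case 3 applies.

a=7, b=3, f(n)=23*n^3.
log_3(7) = 1.771 < 3.
f(n) = Omega(n^(1.771+epsilon)) for some epsilon > 0, so Case 3 is the candidate.
Regularity: a*f(n/b) = 7*23*(n/3)^3 = (7/27)*23*n^3 <= c*f(n) with c = 7/27 < 1. Satisfied.
Case 3: T(n) = Theta(n^3).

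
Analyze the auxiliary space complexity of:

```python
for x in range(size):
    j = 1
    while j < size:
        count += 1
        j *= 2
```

Space complexity: O(1).
Only a constant amount of auxiliary storage is used; nothing grows with n.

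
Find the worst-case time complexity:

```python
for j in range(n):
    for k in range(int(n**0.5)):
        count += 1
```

Time complexity: O(n * sqrt(n)).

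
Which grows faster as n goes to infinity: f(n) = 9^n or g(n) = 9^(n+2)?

f(n) = 9^n and g(n) = 9^(n+2) are Theta of each other: 9^(n+2) = 9^2 * 9^n = Theta(9^n).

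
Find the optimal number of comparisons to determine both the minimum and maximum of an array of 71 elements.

Naive approach: 140 comparisons (70 for max + 70 for min).
Optimal: Compare elements in pairs first (floor(n/2) = 35 comparisons), then find max among winners and min among losers (35 comparisons each).
Total: ceil(3n/2) - 2 = 105 comparisons. An adversary argument shows this is also a lower bound.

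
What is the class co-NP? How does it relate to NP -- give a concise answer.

co-NP is the class of problems whose complement is in NP. A problem is in co-NP if 'no' instances have short proofs. NP and co-NP may or may not be equal. If NP != co-NP, then P != NP. Tautology (is a formula always true?) is in co-NP.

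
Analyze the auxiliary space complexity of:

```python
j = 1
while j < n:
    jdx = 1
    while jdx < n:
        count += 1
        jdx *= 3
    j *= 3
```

Space complexity: O(1).
Only a constant amount of auxiliary storage is used; nothing grows with n.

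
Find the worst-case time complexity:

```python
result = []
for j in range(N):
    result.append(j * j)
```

Time complexity: O(n).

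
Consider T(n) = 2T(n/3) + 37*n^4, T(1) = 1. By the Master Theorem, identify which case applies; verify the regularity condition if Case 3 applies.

a=2, b=3, f(n)=37*n^4.
log_3(2) = 0.6309 < 4.
f(n) = Omega(n^(0.6309+epsilon)) for some epsilon > 0, so Case 3 is the candidate.
Regularity: a*f(n/b) = 2*37*(n/3)^4 = (2/81)*37*n^4 <= c*f(n) with c = 2/81 < 1. Satisfied.
Case 3: T(n) = Theta(n^4).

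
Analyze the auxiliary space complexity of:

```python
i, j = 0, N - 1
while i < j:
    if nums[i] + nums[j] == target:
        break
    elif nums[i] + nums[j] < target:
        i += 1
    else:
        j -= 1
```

Space complexity: O(1).
Only a constant amount of auxiliary storage is used; nothing grows with n.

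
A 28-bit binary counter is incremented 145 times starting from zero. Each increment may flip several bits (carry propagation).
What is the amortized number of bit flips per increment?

Bit i flips on every 2^i-th increment, so over 145 increments bit i flips floor(145/2^i) times. Summing over i: total flips < 2 * 145. Amortized: < 2 = O(1) per increment.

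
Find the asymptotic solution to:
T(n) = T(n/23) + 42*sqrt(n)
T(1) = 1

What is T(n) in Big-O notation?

Each level contributes sqrt(n/23^k). Geometric series with ratio 1/sqrt(23) < 1 sums to O(sqrt(n)).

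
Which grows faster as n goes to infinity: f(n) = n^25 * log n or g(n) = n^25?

f(n) = n^25 * log n grows faster: extra log n factor -> infinity.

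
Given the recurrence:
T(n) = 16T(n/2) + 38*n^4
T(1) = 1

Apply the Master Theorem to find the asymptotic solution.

a=16, b=2, f(n)=38*n^4. log_2(16) = 4. Case 2: T(n) = O(n^4 log n).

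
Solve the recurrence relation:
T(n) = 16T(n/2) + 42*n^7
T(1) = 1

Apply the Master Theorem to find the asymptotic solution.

a=16, b=2, f(n)=42*n^7. log_2(16) = 4 < 7. Case 3: T(n) = O(n^7).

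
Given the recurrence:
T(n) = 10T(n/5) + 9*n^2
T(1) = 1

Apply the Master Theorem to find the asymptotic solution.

a=10, b=5, f(n)=9*n^2. log_5(10) = 1.431 < 2. Case 3: T(n) = O(n^2).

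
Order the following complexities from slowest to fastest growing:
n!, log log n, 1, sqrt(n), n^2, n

Ordered by growth rate: 1 < log log n < sqrt(n) < n < n^2 < n!.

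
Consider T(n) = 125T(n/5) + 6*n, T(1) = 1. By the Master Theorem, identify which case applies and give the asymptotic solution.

a=125, b=5, f(n)=6*n.
log_5(125) = 3 > 1.
Since f(n) = O(n^1) is polynomially smaller than n^3, Case 1 applies.
T(n) = Theta(n^3).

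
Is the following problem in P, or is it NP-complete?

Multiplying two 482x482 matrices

This problem is in P: the schoolbook algorithm runs in O(n^3).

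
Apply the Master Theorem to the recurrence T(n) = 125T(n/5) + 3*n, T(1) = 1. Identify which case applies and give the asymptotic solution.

a=125, b=5, f(n)=3*n.
log_5(125) = 3 > 1.
Since f(n) = O(n^1) is polynomially smaller than n^3, Case 1 applies.
T(n) = Theta(n^3).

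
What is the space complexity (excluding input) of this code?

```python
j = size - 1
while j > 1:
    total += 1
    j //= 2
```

Space complexity: O(1).
Only a constant amount of auxiliary storage is used; nothing grows with n.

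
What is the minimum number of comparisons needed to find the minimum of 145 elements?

Finding the minimum requires 144 comparisons, identical reasoning to finding the maximum. Each comparison eliminates one candidate.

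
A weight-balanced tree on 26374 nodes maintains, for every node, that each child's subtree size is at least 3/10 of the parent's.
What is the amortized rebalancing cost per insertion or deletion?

With balance ratio 3/10, tree height is O(log_{10/3}(26374)) = O(log n). A rebalance at a node of size s costs O(s) but requires Omega(s) updates in that subtree to retrigger. Summed over the O(log n) ancestors of the touched leaf, amortized rebalancing is O(log n).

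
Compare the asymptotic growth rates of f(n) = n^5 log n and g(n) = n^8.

g(n) = n^8 grows faster: n^8 / (n^5 log n) = n^3/log n -> infinity.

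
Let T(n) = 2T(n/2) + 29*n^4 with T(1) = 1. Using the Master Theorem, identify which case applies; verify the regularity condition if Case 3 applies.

a=2, b=2, f(n)=29*n^4.
log_2(2) = 1 < 4.
f(n) = Omega(n^(1+epsilon)) for some epsilon > 0, so Case 3 is the candidate.
Regularity: a*f(n/b) = 2*29*(n/2)^4 = (2/16)*29*n^4 <= c*f(n) with c = 2/16 < 1. Satisfied.
Case 3: T(n) = Theta(n^4).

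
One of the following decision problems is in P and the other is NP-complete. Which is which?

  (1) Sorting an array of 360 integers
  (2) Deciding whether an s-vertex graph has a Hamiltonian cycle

(1) is P: merge sort runs in O(n log n).
(2) is NP-complete: one of Karp's 21 NP-complete problems.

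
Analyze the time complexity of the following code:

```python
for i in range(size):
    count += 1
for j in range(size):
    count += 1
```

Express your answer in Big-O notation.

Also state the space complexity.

Time complexity: O(n).
Space complexity: O(1).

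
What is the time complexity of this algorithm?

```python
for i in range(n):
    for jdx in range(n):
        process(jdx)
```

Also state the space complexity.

Time complexity: O(n^2).
Space complexity: O(1).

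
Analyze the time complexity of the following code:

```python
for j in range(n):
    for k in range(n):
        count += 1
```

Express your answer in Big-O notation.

Time complexity: O(n^2).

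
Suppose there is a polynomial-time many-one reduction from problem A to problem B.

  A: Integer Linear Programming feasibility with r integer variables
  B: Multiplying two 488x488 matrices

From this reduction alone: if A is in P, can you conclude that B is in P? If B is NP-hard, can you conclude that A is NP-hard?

A poly-time reduction A <=_p B transfers tractability DOWN (B easy => A easy) and hardness UP (A hard => B hard), not the reverse.
From A in P, the reduction alone does NOT give B in P: any problem in P trivially reduces to SAT, yet SAT is not known to be in P.
From B NP-hard, the reduction alone does NOT give A NP-hard: again, easy problems reduce to hard ones.
(Here in fact A is NP-complete and B is in P, so no such reduction is known -- its existence would imply P = NP; the analysis concerns only what the assumed reduction would or would not let you conclude.)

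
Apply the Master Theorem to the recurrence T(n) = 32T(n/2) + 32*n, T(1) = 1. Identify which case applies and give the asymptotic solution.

a=32, b=2, f(n)=32*n.
log_2(32) = 5 > 1.
Since f(n) = O(n^1) is polynomially smaller than n^5, Case 1 applies.
T(n) = Theta(n^5).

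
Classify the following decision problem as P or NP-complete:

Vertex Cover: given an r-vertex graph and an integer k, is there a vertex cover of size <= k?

This problem is NP-complete: one of Karp's 21 NP-complete problems (with k part of the input; for any fixed constant k it is in P).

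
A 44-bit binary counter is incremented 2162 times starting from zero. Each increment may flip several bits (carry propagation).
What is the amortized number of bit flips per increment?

Bit i flips on every 2^i-th increment, so over 2162 increments bit i flips floor(2162/2^i) times. Summing over i: total flips < 2 * 2162. Amortized: < 2 = O(1) per increment.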